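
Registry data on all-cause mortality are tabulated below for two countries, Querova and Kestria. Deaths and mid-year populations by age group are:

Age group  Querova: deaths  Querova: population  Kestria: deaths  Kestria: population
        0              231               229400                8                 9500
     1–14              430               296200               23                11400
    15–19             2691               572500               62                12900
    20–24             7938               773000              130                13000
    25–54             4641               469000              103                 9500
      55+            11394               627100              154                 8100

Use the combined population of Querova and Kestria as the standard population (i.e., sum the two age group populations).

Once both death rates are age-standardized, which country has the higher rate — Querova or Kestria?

Age-specific rates per 100000 for Querova: 100.70, 145.17, 470.04, 1026.91, 989.55, 1816.94.
For Kestria: 84.21, 201.75, 480.62, 1000.00, 1084.21, 1901.23.
Combined standard total = 3031600; weights = 0.0788, 0.1015, 0.1931, 0.2593, 0.1578, 0.2095.
Querova: 0.0788×100.70 + 0.1015×145.17 + 0.1931×470.04 + 0.2593×1026.91 + 0.1578×989.55 + 0.2095×1816.94 = 916.5599 per 100000.
Kestria: 0.0788×84.21 + 0.1015×201.75 + 0.1931×480.62 + 0.2593×1000.00 + 0.1578×1084.21 + 0.2095×1901.23 = 948.6712 per 100000.
The crude rates (920.90 vs 745.34) would put Querova higher, but that reflects its age composition; once standardized to a common age structure, Kestria has the higher underlying rate.

Kestria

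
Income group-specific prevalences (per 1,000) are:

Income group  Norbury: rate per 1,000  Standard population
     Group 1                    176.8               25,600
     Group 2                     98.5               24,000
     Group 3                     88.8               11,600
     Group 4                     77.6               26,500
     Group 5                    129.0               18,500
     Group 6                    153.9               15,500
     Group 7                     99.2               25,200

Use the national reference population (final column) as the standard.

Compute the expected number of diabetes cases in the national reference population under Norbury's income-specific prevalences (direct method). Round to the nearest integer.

Expected diabetes cases = Σ (standard pop × income-specific rate ÷ 1,000)
= 25,600×176.8/1,000 + 24,000×98.5/1,000 + 11,600×88.8/1,000 + 26,500×77.6/1,000 + 18,500×129.0/1,000 + 15,500×153.9/1,000 + 25,200×99.2/1,000
= 4526.08 + 2364.00 + 1030.08 + 2056.40 + 2386.50 + 2385.45 + 2499.84 = 17248.35.

17248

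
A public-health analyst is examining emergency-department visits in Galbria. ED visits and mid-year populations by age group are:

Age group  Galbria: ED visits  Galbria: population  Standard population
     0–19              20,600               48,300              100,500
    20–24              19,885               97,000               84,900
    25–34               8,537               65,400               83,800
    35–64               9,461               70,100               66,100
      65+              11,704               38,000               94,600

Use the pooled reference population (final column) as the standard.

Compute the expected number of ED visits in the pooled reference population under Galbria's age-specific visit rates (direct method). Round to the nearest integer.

109265

Age-specific rates per 1,000 for Galbria: 426.501, 205.000, 130.535, 134.964, 308.000.
Expected ED visits = Σ (standard pop × age-specific rate ÷ 1,000)
= 100,500×426.501/1,000 + 84,900×205.000/1,000 + 83,800×130.535/1,000 + 66,100×134.964/1,000 + 94,600×308.000/1,000
= 42863.35 + 17404.50 + 10938.85 + 8921.14 + 29136.80 = 109264.64.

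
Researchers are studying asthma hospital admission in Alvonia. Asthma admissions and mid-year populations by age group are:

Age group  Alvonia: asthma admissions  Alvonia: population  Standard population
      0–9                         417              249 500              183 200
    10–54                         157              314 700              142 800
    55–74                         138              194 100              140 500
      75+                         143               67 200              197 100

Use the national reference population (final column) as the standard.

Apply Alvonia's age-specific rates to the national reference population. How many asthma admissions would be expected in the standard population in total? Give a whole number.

897

Age-specific rates per 10 000 for Alvonia: 16.71, 4.99, 7.11, 21.28.
Expected asthma admissions = Σ (standard pop × age-specific rate ÷ 10 000)
= 183 200×16.71/10 000 + 142 800×4.99/10 000 + 140 500×7.11/10 000 + 197 100×21.28/10 000
= 306.19 + 71.24 + 99.89 + 419.42 = 896.75.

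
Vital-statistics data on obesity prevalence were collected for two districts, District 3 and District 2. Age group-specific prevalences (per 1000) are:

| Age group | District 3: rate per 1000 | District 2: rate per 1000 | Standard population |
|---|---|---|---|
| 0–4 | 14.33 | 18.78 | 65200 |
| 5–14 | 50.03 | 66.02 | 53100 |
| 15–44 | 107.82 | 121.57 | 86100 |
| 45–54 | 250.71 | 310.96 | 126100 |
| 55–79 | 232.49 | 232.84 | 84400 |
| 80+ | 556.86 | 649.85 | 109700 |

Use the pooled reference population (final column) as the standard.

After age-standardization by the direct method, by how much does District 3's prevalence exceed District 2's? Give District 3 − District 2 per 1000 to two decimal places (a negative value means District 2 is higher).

Standard total = 524600; weights = 0.1243, 0.1012, 0.1641, 0.2404, 0.1609, 0.2091.
District 3: 0.1243×14.33 + 0.1012×50.03 + 0.1641×107.82 + 0.2404×250.71 + 0.1609×232.49 + 0.2091×556.86 = 238.6551 per 1000.
District 2: 0.1243×18.78 + 0.1012×66.02 + 0.1641×121.57 + 0.2404×310.96 + 0.1609×232.84 + 0.2091×649.85 = 277.0675 per 1000.
Difference = 238.6551 − 277.0675 = -38.4124.

-38.41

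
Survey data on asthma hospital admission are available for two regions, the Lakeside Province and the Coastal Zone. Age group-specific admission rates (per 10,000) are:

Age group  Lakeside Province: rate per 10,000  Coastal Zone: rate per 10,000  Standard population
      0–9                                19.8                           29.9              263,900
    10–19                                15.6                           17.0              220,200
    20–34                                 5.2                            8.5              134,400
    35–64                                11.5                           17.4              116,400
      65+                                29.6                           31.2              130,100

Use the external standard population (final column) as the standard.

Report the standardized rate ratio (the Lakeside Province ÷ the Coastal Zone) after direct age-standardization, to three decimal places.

Standard total = 865,000; weights = 0.3051, 0.2546, 0.1554, 0.1346, 0.1504.
The Lakeside Province: 0.3051×19.8 + 0.2546×15.6 + 0.1554×5.2 + 0.1346×11.5 + 0.1504×29.6 = 16.8194 per 10,000.
The Coastal Zone: 0.3051×29.9 + 0.2546×17.0 + 0.1554×8.5 + 0.1346×17.4 + 0.1504×31.2 = 21.8045 per 10,000.
Ratio = 16.8194 ÷ 21.8045 = 0.77137.

0.771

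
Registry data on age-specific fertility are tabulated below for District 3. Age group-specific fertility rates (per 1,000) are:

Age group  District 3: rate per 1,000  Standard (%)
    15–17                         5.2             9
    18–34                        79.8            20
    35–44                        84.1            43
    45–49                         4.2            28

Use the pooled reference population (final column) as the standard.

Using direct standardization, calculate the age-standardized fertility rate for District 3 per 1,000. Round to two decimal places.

Standard weights: 0.09, 0.20, 0.43, 0.28.
Standardized rate: 0.0900×5.2 + 0.2000×79.8 + 0.4300×84.1 + 0.2800×4.2 = 53.7670 per 1,000.

53.77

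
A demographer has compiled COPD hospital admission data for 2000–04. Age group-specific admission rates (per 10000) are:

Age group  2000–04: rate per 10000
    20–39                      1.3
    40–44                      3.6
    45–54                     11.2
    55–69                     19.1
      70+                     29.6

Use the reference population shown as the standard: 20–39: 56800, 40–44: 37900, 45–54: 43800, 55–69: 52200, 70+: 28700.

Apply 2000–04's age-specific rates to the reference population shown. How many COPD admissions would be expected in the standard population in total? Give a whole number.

255

Expected COPD admissions = Σ (standard pop × age-specific rate ÷ 10000)
= 56800×1.3/10000 + 37900×3.6/10000 + 43800×11.2/10000 + 52200×19.1/10000 + 28700×29.6/10000
= 7.38 + 13.64 + 49.06 + 99.70 + 84.95 = 254.74.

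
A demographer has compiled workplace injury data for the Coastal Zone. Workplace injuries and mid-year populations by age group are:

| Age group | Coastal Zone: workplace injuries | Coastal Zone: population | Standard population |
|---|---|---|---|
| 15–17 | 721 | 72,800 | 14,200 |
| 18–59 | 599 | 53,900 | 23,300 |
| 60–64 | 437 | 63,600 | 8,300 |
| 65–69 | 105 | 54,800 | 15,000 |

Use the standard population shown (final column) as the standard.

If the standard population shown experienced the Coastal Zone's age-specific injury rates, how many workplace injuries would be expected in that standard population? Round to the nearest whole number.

485

Age-specific rates per 10,000 for the Coastal Zone: 99.04, 111.13, 68.71, 19.16.
Expected workplace injuries = Σ (standard pop × age-specific rate ÷ 10,000)
= 14,200×99.04/10,000 + 23,300×111.13/10,000 + 8,300×68.71/10,000 + 15,000×19.16/10,000
= 140.63 + 258.94 + 57.03 + 28.74 = 485.34.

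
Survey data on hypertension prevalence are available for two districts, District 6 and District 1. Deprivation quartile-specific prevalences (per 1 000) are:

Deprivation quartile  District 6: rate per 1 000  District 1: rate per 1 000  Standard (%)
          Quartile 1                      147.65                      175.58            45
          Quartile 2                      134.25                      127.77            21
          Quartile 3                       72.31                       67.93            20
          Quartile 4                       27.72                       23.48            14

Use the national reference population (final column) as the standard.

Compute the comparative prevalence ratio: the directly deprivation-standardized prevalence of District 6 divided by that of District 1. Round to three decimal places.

Standard weights: 0.45, 0.21, 0.20, 0.14.
District 6: 0.4500×147.65 + 0.2100×134.25 + 0.2000×72.31 + 0.1400×27.72 = 112.9778 per 1 000.
District 1: 0.4500×175.58 + 0.2100×127.77 + 0.2000×67.93 + 0.1400×23.48 = 122.7159 per 1 000.
Ratio = 112.9778 ÷ 122.7159 = 0.92065.

0.921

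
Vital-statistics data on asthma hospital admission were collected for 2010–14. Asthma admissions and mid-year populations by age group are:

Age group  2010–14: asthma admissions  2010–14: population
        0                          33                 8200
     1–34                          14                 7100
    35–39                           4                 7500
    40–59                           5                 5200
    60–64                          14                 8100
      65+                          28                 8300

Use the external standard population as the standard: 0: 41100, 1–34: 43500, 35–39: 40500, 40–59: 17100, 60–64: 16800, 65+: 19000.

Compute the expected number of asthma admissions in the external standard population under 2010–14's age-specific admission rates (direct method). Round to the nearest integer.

Age-specific rates per 10000 for 2010–14: 40.24, 19.72, 5.33, 9.62, 17.28, 33.73.
Expected asthma admissions = Σ (standard pop × age-specific rate ÷ 10000)
= 41100×40.24/10000 + 43500×19.72/10000 + 40500×5.33/10000 + 17100×9.62/10000 + 16800×17.28/10000 + 19000×33.73/10000
= 165.40 + 85.77 + 21.60 + 16.44 + 29.04 + 64.10 = 382.35.

382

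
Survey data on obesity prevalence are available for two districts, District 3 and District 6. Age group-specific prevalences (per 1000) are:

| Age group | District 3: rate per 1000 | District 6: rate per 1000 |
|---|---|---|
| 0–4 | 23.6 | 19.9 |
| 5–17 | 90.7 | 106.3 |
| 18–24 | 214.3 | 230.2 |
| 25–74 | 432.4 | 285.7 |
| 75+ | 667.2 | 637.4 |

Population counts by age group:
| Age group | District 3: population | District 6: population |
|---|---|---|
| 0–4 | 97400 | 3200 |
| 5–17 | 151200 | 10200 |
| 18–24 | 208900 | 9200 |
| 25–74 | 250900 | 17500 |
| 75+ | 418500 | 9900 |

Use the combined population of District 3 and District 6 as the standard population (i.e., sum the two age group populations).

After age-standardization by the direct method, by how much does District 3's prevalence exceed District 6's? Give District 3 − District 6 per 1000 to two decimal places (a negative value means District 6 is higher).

Combined standard total = 1176900; weights = 0.0855, 0.1371, 0.1853, 0.2281, 0.3640.
District 3: 0.0855×23.6 + 0.1371×90.7 + 0.1853×214.3 + 0.2281×432.4 + 0.3640×667.2 = 395.6467 per 1000.
District 6: 0.0855×19.9 + 0.1371×106.3 + 0.1853×230.2 + 0.2281×285.7 + 0.3640×637.4 = 356.1130 per 1000.
Difference = 395.6467 − 356.1130 = 39.5337.

39.53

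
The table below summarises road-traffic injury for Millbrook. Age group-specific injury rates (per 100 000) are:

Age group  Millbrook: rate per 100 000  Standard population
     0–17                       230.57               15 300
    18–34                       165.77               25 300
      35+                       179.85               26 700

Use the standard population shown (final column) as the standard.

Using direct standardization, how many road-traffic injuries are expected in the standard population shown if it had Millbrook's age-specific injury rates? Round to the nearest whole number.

Expected road-traffic injuries = Σ (standard pop × age-specific rate ÷ 100 000)
= 15 300×230.57/100 000 + 25 300×165.77/100 000 + 26 700×179.85/100 000
= 35.28 + 41.94 + 48.02 = 125.24.

125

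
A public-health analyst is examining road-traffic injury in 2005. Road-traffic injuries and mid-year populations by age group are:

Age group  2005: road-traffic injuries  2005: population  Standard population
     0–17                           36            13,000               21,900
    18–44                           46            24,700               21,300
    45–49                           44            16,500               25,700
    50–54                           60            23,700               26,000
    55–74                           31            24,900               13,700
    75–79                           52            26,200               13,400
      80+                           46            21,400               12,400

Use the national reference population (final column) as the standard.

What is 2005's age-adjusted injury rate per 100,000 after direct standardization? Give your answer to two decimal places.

Age-specific rates per 100,000 for 2005: 276.92, 186.23, 266.67, 253.16, 124.50, 198.47, 214.95.
Standard total = 134,400; weights = 0.1629, 0.1585, 0.1912, 0.1935, 0.1019, 0.0997, 0.0923.
Standardized rate: 0.1629×276.92 + 0.1585×186.23 + 0.1912×266.67 + 0.1935×253.16 + 0.1019×124.50 + 0.0997×198.47 + 0.0923×214.95 = 226.9168 per 100,000.

226.92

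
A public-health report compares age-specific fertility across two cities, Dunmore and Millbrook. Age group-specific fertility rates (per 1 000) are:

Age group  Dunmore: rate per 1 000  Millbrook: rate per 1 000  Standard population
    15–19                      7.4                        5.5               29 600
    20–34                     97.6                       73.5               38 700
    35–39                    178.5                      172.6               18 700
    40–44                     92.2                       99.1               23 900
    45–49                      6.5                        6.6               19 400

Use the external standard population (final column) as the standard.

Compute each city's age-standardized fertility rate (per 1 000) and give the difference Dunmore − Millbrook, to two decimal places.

Standard total = 130 300; weights = 0.2272, 0.2970, 0.1435, 0.1834, 0.1489.
Dunmore: 0.2272×7.4 + 0.2970×97.6 + 0.1435×178.5 + 0.1834×92.2 + 0.1489×6.5 = 74.1657 per 1 000.
Millbrook: 0.2272×5.5 + 0.2970×73.5 + 0.1435×172.6 + 0.1834×99.1 + 0.1489×6.6 = 67.0100 per 1 000.
Difference = 74.1657 − 67.0100 = 7.1557.

7.16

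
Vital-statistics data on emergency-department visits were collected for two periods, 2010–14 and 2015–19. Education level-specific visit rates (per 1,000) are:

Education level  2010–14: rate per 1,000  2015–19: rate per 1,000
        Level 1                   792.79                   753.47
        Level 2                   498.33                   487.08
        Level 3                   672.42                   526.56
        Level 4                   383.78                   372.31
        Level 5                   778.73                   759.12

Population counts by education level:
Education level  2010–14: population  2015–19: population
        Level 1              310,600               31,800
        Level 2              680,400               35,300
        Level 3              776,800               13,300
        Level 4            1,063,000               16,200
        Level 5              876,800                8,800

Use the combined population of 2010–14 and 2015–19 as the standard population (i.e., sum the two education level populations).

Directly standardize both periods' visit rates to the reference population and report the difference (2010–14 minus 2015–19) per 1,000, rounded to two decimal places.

43.67

Combined standard total = 3,813,000; weights = 0.0898, 0.1877, 0.2072, 0.2830, 0.2323.
2010–14: 0.0898×792.79 + 0.1877×498.33 + 0.2072×672.42 + 0.2830×383.78 + 0.2323×778.73 = 593.5494 per 1,000.
2015–19: 0.0898×753.47 + 0.1877×487.08 + 0.2072×526.56 + 0.2830×372.31 + 0.2323×759.12 = 549.8820 per 1,000.
Difference = 593.5494 − 549.8820 = 43.6674.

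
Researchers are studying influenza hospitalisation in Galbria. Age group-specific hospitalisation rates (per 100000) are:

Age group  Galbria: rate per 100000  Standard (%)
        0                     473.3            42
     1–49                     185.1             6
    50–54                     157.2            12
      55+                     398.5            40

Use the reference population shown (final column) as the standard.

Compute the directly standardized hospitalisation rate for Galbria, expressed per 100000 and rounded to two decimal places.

388.16

Standard weights: 0.42, 0.06, 0.12, 0.40.
Standardized rate: 0.4200×473.3 + 0.0600×185.1 + 0.1200×157.2 + 0.4000×398.5 = 388.1560 per 100000.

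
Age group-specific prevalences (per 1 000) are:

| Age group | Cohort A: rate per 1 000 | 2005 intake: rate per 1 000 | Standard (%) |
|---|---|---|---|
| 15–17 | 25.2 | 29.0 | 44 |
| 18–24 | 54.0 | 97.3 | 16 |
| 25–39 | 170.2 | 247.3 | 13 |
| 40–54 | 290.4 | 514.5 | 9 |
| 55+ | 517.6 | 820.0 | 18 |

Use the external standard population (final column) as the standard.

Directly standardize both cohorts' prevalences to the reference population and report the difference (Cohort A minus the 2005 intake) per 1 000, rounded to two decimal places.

-93.22

Standard weights: 0.44, 0.16, 0.13, 0.09, 0.18.
Cohort A: 0.4400×25.2 + 0.1600×54.0 + 0.1300×170.2 + 0.0900×290.4 + 0.1800×517.6 = 161.1580 per 1 000.
The 2005 intake: 0.4400×29.0 + 0.1600×97.3 + 0.1300×247.3 + 0.0900×514.5 + 0.1800×820.0 = 254.3820 per 1 000.
Difference = 161.1580 − 254.3820 = -93.2240.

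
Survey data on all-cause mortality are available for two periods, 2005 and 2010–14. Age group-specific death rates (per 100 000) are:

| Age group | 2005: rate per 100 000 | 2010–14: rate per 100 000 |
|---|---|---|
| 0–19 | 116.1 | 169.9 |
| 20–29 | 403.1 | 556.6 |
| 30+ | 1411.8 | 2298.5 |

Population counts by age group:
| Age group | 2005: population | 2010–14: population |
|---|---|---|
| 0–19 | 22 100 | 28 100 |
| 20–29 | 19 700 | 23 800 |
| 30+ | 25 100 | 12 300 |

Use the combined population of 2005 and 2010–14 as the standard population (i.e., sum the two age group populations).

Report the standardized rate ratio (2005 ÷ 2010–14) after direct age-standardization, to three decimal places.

0.642

Combined standard total = 131 100; weights = 0.3829, 0.3318, 0.2853.
2005: 0.3829×116.1 + 0.3318×403.1 + 0.2853×1411.8 = 580.9641 per 100 000.
2010–14: 0.3829×169.9 + 0.3318×556.6 + 0.2853×2298.5 = 905.4537 per 100 000.
Ratio = 580.9641 ÷ 905.4537 = 0.64163.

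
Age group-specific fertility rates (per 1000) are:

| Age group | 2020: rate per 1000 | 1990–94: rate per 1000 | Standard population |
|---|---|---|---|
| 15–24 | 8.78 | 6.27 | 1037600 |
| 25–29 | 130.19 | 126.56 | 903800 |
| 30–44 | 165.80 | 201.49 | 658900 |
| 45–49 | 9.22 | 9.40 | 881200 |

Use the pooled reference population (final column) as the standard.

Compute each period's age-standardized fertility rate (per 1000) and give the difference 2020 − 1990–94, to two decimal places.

Standard total = 3481500; weights = 0.2980, 0.2596, 0.1893, 0.2531.
2020: 0.2980×8.78 + 0.2596×130.19 + 0.1893×165.80 + 0.2531×9.22 = 70.1267 per 1000.
1990–94: 0.2980×6.27 + 0.2596×126.56 + 0.1893×201.49 + 0.2531×9.40 = 75.2365 per 1000.
Difference = 70.1267 − 75.2365 = -5.1097.

-5.11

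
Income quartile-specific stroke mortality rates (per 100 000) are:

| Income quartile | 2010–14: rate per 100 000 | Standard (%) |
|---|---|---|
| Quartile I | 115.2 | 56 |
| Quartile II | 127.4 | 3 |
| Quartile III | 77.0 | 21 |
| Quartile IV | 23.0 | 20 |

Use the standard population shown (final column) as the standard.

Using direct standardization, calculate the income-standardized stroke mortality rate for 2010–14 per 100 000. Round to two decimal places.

89.10

Standard weights: 0.56, 0.03, 0.21, 0.20.
Standardized rate: 0.5600×115.2 + 0.0300×127.4 + 0.2100×77.0 + 0.2000×23.0 = 89.1040 per 100 000.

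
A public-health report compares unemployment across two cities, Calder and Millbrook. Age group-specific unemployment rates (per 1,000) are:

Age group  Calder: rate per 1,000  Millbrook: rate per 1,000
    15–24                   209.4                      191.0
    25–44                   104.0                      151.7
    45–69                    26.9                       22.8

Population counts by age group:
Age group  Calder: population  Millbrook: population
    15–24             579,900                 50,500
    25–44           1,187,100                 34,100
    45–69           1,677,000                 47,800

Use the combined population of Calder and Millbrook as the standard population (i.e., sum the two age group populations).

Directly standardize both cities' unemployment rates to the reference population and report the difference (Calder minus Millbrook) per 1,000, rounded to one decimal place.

-11.1

Combined standard total = 3,576,400; weights = 0.1763, 0.3415, 0.4823.
Calder: 0.1763×209.4 + 0.3415×104.0 + 0.4823×26.9 = 85.3953 per 1,000.
Millbrook: 0.1763×191.0 + 0.3415×151.7 + 0.4823×22.8 = 96.4623 per 1,000.
Difference = 85.3953 − 96.4623 = -11.0671.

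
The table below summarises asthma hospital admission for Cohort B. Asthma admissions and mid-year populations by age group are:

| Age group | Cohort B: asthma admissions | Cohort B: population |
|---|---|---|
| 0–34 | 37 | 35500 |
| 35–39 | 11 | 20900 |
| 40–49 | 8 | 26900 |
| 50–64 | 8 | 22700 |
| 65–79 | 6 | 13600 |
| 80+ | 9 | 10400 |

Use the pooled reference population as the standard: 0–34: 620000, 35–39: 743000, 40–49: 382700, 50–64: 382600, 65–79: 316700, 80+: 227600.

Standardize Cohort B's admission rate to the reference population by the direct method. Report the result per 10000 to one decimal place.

6.1

Age-specific rates per 10000 for Cohort B: 10.42, 5.26, 2.97, 3.52, 4.41, 8.65.
Standard total = 2672600; weights = 0.2320, 0.2780, 0.1432, 0.1432, 0.1185, 0.0852.
Standardized rate: 0.2320×10.42 + 0.2780×5.26 + 0.1432×2.97 + 0.1432×3.52 + 0.1185×4.41 + 0.0852×8.65 = 6.0712 per 10000.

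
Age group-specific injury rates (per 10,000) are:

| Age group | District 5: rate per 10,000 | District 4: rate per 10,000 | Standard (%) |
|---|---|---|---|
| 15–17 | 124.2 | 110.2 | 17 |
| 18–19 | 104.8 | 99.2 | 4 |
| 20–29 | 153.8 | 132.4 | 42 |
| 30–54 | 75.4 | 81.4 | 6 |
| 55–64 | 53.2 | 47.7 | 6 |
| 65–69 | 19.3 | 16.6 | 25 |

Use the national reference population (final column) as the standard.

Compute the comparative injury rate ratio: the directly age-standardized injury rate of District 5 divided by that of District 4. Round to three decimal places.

1.136

Standard weights: 0.17, 0.04, 0.42, 0.06, 0.06, 0.25.
District 5: 0.1700×124.2 + 0.0400×104.8 + 0.4200×153.8 + 0.0600×75.4 + 0.0600×53.2 + 0.2500×19.3 = 102.4430 per 10,000.
District 4: 0.1700×110.2 + 0.0400×99.2 + 0.4200×132.4 + 0.0600×81.4 + 0.0600×47.7 + 0.2500×16.6 = 90.2060 per 10,000.
Ratio = 102.4430 ÷ 90.2060 = 1.13566.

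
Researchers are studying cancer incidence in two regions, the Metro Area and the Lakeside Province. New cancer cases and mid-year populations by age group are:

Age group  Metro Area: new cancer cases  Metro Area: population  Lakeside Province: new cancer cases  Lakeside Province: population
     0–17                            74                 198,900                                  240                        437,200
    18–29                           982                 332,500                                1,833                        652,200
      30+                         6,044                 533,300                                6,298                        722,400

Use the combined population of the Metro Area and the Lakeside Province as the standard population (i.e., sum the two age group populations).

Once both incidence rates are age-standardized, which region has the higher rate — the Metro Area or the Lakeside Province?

Age-specific rates per 100,000 for the Metro Area: 37.20, 295.34, 1133.32.
For the Lakeside Province: 54.89, 281.05, 871.82.
Combined standard total = 2,876,500; weights = 0.2211, 0.3423, 0.4365.
The Metro Area: 0.2211×37.20 + 0.3423×295.34 + 0.4365×1133.32 = 604.0662 per 100,000.
The Lakeside Province: 0.2211×54.89 + 0.3423×281.05 + 0.4365×871.82 = 488.9299 per 100,000.

Metro Area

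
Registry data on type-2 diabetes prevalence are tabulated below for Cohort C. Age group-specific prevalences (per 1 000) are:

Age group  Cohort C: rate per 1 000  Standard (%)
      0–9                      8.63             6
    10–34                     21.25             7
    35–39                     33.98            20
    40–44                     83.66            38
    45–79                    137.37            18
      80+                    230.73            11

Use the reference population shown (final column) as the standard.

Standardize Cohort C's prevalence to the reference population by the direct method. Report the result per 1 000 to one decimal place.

Standard weights: 0.06, 0.07, 0.20, 0.38, 0.18, 0.11.
Standardized rate: 0.0600×8.63 + 0.0700×21.25 + 0.2000×33.98 + 0.3800×83.66 + 0.1800×137.37 + 0.1100×230.73 = 90.6990 per 1 000.

90.7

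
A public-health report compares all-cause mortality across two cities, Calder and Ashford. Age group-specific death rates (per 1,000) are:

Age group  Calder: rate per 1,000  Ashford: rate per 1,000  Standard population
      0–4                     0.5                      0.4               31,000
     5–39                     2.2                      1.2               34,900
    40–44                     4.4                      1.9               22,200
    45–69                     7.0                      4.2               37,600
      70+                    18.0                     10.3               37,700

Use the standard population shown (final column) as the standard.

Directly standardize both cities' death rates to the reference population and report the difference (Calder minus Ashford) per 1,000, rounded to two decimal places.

2.99

Standard total = 163,400; weights = 0.1897, 0.2136, 0.1359, 0.2301, 0.2307.
Calder: 0.1897×0.5 + 0.2136×2.2 + 0.1359×4.4 + 0.2301×7.0 + 0.2307×18.0 = 6.9263 per 1,000.
Ashford: 0.1897×0.4 + 0.2136×1.2 + 0.1359×1.9 + 0.2301×4.2 + 0.2307×10.3 = 3.9332 per 1,000.
Difference = 6.9263 − 3.9332 = 2.9931.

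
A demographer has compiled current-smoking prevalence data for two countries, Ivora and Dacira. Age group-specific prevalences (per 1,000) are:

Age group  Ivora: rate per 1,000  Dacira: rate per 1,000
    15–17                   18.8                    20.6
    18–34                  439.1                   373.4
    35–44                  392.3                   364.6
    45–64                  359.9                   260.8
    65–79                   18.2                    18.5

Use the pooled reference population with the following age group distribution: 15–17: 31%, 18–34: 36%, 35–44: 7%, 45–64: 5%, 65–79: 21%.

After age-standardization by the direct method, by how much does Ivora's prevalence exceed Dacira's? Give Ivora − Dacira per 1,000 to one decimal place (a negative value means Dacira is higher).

Standard weights: 0.31, 0.36, 0.07, 0.05, 0.21.
Ivora: 0.3100×18.8 + 0.3600×439.1 + 0.0700×392.3 + 0.0500×359.9 + 0.2100×18.2 = 213.1820 per 1,000.
Dacira: 0.3100×20.6 + 0.3600×373.4 + 0.0700×364.6 + 0.0500×260.8 + 0.2100×18.5 = 183.2570 per 1,000.
Difference = 213.1820 − 183.2570 = 29.9250.

29.9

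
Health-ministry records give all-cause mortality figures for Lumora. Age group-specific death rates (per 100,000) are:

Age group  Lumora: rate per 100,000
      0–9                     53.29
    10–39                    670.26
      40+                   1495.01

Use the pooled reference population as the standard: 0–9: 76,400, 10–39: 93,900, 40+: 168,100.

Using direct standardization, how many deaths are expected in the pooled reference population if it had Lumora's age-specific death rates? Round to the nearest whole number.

3183

Expected deaths = Σ (standard pop × age-specific rate ÷ 100,000)
= 76,400×53.29/100,000 + 93,900×670.26/100,000 + 168,100×1495.01/100,000
= 40.71 + 629.37 + 2513.11 = 3183.20.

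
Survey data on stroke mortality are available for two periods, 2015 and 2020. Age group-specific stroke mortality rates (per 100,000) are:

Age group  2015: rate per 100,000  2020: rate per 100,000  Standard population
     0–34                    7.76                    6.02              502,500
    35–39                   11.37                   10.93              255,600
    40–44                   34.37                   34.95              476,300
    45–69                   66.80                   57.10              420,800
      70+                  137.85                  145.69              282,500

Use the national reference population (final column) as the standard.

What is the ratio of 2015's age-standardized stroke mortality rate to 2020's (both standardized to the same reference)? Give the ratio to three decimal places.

Standard total = 1,937,700; weights = 0.2593, 0.1319, 0.2458, 0.2172, 0.1458.
2015: 0.2593×7.76 + 0.1319×11.37 + 0.2458×34.37 + 0.2172×66.80 + 0.1458×137.85 = 46.5645 per 100,000.
2020: 0.2593×6.02 + 0.1319×10.93 + 0.2458×34.95 + 0.2172×57.10 + 0.1458×145.69 = 45.2343 per 100,000.
Ratio = 46.5645 ÷ 45.2343 = 1.02941.

1.029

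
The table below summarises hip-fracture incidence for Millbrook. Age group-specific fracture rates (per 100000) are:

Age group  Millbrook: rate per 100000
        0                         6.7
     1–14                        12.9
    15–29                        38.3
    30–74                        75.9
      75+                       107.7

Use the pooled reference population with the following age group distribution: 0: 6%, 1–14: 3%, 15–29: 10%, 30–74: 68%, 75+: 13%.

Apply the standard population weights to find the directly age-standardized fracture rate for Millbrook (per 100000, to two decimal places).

Standard weights: 0.06, 0.03, 0.10, 0.68, 0.13.
Standardized rate: 0.0600×6.7 + 0.0300×12.9 + 0.1000×38.3 + 0.6800×75.9 + 0.1300×107.7 = 70.2320 per 100000.

70.23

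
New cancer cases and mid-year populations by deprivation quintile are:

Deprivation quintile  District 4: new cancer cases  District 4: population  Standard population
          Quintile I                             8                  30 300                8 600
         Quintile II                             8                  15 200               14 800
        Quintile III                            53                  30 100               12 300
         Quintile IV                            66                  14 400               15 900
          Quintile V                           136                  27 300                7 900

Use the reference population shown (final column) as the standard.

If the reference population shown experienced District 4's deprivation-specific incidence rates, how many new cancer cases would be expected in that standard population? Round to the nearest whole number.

Deprivation-specific rates per 100 000 for District 4: 26.40, 52.63, 176.08, 458.33, 498.17.
Expected new cancer cases = Σ (standard pop × deprivation-specific rate ÷ 100 000)
= 8 600×26.40/100 000 + 14 800×52.63/100 000 + 12 300×176.08/100 000 + 15 900×458.33/100 000 + 7 900×498.17/100 000
= 2.27 + 7.79 + 21.66 + 72.88 + 39.36 = 143.95.

144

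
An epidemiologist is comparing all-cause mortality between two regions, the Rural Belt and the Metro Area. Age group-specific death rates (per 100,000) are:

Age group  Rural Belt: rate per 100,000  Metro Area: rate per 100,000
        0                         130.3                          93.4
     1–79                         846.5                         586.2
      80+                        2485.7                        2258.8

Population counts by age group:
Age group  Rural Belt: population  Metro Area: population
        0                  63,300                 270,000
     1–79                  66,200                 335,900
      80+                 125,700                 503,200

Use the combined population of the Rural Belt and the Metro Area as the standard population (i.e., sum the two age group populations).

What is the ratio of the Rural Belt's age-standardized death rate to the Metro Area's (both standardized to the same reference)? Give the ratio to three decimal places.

1.154

Combined standard total = 1,364,300; weights = 0.2443, 0.2947, 0.4610.
The Rural Belt: 0.2443×130.3 + 0.2947×846.5 + 0.4610×2485.7 = 1427.1519 per 100,000.
The Metro Area: 0.2443×93.4 + 0.2947×586.2 + 0.4610×2258.8 = 1236.8252 per 100,000.
Ratio = 1427.1519 ÷ 1236.8252 = 1.15388.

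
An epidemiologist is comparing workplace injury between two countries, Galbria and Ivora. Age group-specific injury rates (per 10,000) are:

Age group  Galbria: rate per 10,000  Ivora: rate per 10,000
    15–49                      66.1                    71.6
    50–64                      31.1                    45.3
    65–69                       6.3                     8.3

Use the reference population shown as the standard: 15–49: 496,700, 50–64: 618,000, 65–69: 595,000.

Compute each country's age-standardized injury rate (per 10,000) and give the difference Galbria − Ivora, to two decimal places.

Standard total = 1,709,700; weights = 0.2905, 0.3615, 0.3480.
Galbria: 0.2905×66.1 + 0.3615×31.1 + 0.3480×6.3 = 32.6374 per 10,000.
Ivora: 0.2905×71.6 + 0.3615×45.3 + 0.3480×8.3 = 40.0641 per 10,000.
Difference = 32.6374 − 40.0641 = -7.4267.

-7.43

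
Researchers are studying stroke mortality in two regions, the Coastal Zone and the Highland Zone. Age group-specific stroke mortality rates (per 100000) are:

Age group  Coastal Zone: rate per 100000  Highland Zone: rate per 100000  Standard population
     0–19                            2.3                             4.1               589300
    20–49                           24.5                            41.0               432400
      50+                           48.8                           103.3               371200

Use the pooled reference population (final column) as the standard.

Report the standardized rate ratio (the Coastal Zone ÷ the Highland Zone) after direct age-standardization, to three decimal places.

0.514

Standard total = 1392900; weights = 0.4231, 0.3104, 0.2665.
The Coastal Zone: 0.4231×2.3 + 0.3104×24.5 + 0.2665×48.8 = 21.5836 per 100000.
The Highland Zone: 0.4231×4.1 + 0.3104×41.0 + 0.2665×103.3 = 41.9912 per 100000.
Ratio = 21.5836 ÷ 41.9912 = 0.51400.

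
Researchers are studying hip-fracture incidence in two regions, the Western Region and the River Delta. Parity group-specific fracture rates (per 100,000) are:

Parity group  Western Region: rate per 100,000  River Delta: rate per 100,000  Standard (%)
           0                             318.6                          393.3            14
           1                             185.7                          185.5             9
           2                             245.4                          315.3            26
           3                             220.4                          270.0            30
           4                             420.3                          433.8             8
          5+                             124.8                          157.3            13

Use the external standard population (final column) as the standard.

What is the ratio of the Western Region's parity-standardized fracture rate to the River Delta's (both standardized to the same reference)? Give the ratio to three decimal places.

Standard weights: 0.14, 0.09, 0.26, 0.30, 0.08, 0.13.
The Western Region: 0.1400×318.6 + 0.0900×185.7 + 0.2600×245.4 + 0.3000×220.4 + 0.0800×420.3 + 0.1300×124.8 = 241.0890 per 100,000.
The River Delta: 0.1400×393.3 + 0.0900×185.5 + 0.2600×315.3 + 0.3000×270.0 + 0.0800×433.8 + 0.1300×157.3 = 289.8880 per 100,000.
Ratio = 241.0890 ÷ 289.8880 = 0.83166.

0.832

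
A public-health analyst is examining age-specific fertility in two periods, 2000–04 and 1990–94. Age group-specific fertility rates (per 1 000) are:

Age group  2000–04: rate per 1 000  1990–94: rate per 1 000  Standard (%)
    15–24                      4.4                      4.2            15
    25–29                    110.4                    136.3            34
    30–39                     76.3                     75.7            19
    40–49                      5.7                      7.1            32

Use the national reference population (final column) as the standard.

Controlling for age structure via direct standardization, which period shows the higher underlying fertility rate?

1990–94

Standard weights: 0.15, 0.34, 0.19, 0.32.
2000–04: 0.1500×4.4 + 0.3400×110.4 + 0.1900×76.3 + 0.3200×5.7 = 54.5170 per 1 000.
1990–94: 0.1500×4.2 + 0.3400×136.3 + 0.1900×75.7 + 0.3200×7.1 = 63.6270 per 1 000.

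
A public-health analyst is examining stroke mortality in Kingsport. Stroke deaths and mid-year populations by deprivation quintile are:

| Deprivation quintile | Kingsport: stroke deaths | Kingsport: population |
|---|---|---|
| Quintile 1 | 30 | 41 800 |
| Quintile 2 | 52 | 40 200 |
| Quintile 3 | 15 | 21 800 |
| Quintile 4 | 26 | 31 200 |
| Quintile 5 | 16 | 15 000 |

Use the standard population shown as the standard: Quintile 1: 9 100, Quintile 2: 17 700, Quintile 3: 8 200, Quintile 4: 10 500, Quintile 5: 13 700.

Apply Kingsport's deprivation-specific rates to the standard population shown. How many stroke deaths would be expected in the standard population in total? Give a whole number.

Deprivation-specific rates per 100 000 for Kingsport: 71.77, 129.35, 68.81, 83.33, 106.67.
Expected stroke deaths = Σ (standard pop × deprivation-specific rate ÷ 100 000)
= 9 100×71.77/100 000 + 17 700×129.35/100 000 + 8 200×68.81/100 000 + 10 500×83.33/100 000 + 13 700×106.67/100 000
= 6.53 + 22.90 + 5.64 + 8.75 + 14.61 = 58.43.

58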